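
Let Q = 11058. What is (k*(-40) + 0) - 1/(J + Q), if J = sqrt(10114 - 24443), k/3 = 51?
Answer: (-6120*sqrt(14329) + 67674961*I)/(sqrt(14329) - 11058*I) ≈ -6120.0 + 9.5367e-7*I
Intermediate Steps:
k = 153 (k = 3*51 = 153)
J = I*sqrt(14329) (J = sqrt(-14329) = I*sqrt(14329) ≈ 119.7*I)
(k*(-40) + 0) - 1/(J + Q) = (153*(-40) + 0) - 1/(I*sqrt(14329) + 11058) = (-6120 + 0) - 1/(11058 + I*sqrt(14329)) = -6120 - 1/(11058 + I*sqrt(14329))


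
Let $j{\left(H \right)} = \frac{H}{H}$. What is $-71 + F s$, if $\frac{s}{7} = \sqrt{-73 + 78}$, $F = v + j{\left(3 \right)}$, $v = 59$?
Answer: $-71 + 420 \sqrt{5} \approx 868.15$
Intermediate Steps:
$j{\left(H \right)} = 1$
$F = 60$ ($F = 59 + 1 = 60$)
$s = 7 \sqrt{5}$ ($s = 7 \sqrt{-73 + 78} = 7 \sqrt{5} \approx 15.652$)
$-71 + F s = -71 + 60 \cdot 7 \sqrt{5} = -71 + 420 \sqrt{5}$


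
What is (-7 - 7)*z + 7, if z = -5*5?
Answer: 357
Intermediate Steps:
z = -25
(-7 - 7)*z + 7 = (-7 - 7)*(-25) + 7 = -14*(-25) + 7 = 350 + 7 = 357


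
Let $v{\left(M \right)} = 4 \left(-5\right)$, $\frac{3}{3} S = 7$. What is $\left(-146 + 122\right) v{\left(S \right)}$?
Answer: $480$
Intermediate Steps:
$S = 7$
$v{\left(M \right)} = -20$
$\left(-146 + 122\right) v{\left(S \right)} = \left(-146 + 122\right) \left(-20\right) = \left(-24\right) \left(-20\right) = 480$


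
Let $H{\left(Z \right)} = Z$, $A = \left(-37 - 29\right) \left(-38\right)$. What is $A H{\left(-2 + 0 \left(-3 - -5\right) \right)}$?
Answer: $-5016$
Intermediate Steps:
$A = 2508$ ($A = \left(-66\right) \left(-38\right) = 2508$)
$A H{\left(-2 + 0 \left(-3 - -5\right) \right)} = 2508 \left(-2 + 0 \left(-3 - -5\right)\right) = 2508 \left(-2 + 0 \left(-3 + 5\right)\right) = 2508 \left(-2 + 0 \cdot 2\right) = 2508 \left(-2 + 0\right) = 2508 \left(-2\right) = -5016$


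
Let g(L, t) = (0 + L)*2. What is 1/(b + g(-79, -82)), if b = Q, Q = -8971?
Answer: -1/9129 ≈ -0.00010954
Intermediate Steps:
b = -8971
g(L, t) = 2*L (g(L, t) = L*2 = 2*L)
1/(b + g(-79, -82)) = 1/(-8971 + 2*(-79)) = 1/(-8971 - 158) = 1/(-9129) = -1/9129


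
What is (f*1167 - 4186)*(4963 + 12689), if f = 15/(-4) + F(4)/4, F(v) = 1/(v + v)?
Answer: -1203976725/8 ≈ -1.5050e+8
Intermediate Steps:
F(v) = 1/(2*v)
f = -119/32 (f = 15/(-4) + ((½)/4)/4 = 15*(-¼) + ((½)*(¼))*(¼) = -15/4 + (⅛)*(¼) = -15/4 + 1/32 = -119/32 ≈ -3.7188)
(f*1167 - 4186)*(4963 + 12689) = (-119/32*1167 - 4186)*(4963 + 12689) = (-138873/32 - 4186)*17652 = -272825/32*17652 = -1203976725/8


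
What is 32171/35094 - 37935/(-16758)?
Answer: 51955903/16336257 ≈ 3.1804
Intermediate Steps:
32171/35094 - 37935/(-16758) = 32171*(1/35094) - 37935*(-1/16758) = 32171/35094 + 4215/1862 = 51955903/16336257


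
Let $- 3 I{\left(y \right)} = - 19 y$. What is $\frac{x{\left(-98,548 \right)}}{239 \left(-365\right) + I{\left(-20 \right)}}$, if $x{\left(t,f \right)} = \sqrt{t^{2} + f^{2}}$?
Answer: $- \frac{6 \sqrt{77477}}{262085} \approx -0.0063723$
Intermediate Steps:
$I{\left(y \right)} = \frac{19 y}{3}$ ($I{\left(y \right)} = - \frac{\left(-19\right) y}{3} = \frac{19 y}{3}$)
$x{\left(t,f \right)} = \sqrt{f^{2} + t^{2}}$
$\frac{x{\left(-98,548 \right)}}{239 \left(-365\right) + I{\left(-20 \right)}} = \frac{\sqrt{548^{2} + \left(-98\right)^{2}}}{239 \left(-365\right) + \frac{19}{3} \left(-20\right)} = \frac{\sqrt{300304 + 9604}}{-87235 - \frac{380}{3}} = \frac{\sqrt{309908}}{- \frac{262085}{3}} = 2 \sqrt{77477} \left(- \frac{3}{262085}\right) = - \frac{6 \sqrt{77477}}{262085}$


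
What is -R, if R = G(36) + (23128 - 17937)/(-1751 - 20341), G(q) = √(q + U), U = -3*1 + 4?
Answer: 5191/22092 - √37 ≈ -5.8478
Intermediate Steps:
U = 1 (U = -3 + 4 = 1)
G(q) = √(1 + q) (G(q) = √(q + 1) = √(1 + q))
R = -5191/22092 + √37 (R = √(1 + 36) + (23128 - 17937)/(-1751 - 20341) = √37 + 5191/(-22092) = √37 + 5191*(-1/22092) = √37 - 5191/22092 = -5191/22092 + √37 ≈ 5.8478)
-R = -(-5191/22092 + √37) = 5191/22092 - √37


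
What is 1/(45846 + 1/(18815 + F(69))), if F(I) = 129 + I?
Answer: 19013/871669999 ≈ 2.1812e-5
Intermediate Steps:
1/(45846 + 1/(18815 + F(69))) = 1/(45846 + 1/(18815 + (129 + 69))) = 1/(45846 + 1/(18815 + 198)) = 1/(45846 + 1/19013) = 1/(871669999/19013) = 19013/871669999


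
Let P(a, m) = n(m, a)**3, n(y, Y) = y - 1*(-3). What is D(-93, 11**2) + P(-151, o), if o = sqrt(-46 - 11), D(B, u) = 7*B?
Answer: -651 + (3 + I*sqrt(57))**3 ≈ -1137.0 - 226.5*I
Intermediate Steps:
n(y, Y) = 3 + y (n(y, Y) = y + 3 = 3 + y)
o = I*sqrt(57) (o = sqrt(-57) = I*sqrt(57) ≈ 7.5498*I)
P(a, m) = (3 + m)**3
D(-93, 11**2) + P(-151, o) = 7*(-93) + (3 + I*sqrt(57))**3 = -651 + (3 + I*sqrt(57))**3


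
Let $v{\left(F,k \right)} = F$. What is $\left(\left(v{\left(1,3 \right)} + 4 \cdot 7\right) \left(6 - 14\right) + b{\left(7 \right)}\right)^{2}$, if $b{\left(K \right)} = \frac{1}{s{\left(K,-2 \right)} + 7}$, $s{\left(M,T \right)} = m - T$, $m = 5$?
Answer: $\frac{10543009}{196} \approx 53791.0$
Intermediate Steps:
$s{\left(M,T \right)} = 5 - T$
$b{\left(K \right)} = \frac{1}{14}$ ($b{\left(K \right)} = \frac{1}{\left(5 - -2\right) + 7} = \frac{1}{\left(5 + 2\right) + 7} = \frac{1}{7 + 7} = \frac{1}{14}$)
$\left(\left(v{\left(1,3 \right)} + 4 \cdot 7\right) \left(6 - 14\right) + b{\left(7 \right)}\right)^{2} = \left(\left(1 + 4 \cdot 7\right) \left(6 - 14\right) + \frac{1}{14}\right)^{2} = \left(\left(1 + 28\right) \left(-8\right) + \frac{1}{14}\right)^{2} = \left(29 \left(-8\right) + \frac{1}{14}\right)^{2} = \left(-232 + \frac{1}{14}\right)^{2} = \left(- \frac{3247}{14}\right)^{2} = \frac{10543009}{196}$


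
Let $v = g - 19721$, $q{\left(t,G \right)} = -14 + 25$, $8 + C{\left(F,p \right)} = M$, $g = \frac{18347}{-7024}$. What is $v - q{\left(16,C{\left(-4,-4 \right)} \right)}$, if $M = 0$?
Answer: $- \frac{138615915}{7024} \approx -19735.0$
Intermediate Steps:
$g = - \frac{18347}{7024}$ ($g = 18347 \left(- \frac{1}{7024}\right) = - \frac{18347}{7024} \approx -2.612$)
$C{\left(F,p \right)} = -8$ ($C{\left(F,p \right)} = -8 + 0 = -8$)
$q{\left(t,G \right)} = 11$
$v = - \frac{138538651}{7024}$ ($v = - \frac{18347}{7024} - 19721 = - \frac{138538651}{7024} \approx -19724.0$)
$v - q{\left(16,C{\left(-4,-4 \right)} \right)} = - \frac{138538651}{7024} - 11 = - \frac{138615915}{7024}$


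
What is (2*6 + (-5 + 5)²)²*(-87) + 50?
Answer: -12478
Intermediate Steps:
(2*6 + (-5 + 5)²)²*(-87) + 50 = (12 + 0²)²*(-87) + 50 = (12 + 0)²*(-87) + 50 = 12²*(-87) + 50 = 144*(-87) + 50 = -12528 + 50 = -12478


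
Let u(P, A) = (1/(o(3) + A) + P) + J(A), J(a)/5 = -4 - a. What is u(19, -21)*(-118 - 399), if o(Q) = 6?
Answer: -806003/15 ≈ -53734.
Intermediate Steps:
J(a) = -20 - 5*a (J(a) = 5*(-4 - a) = -20 - 5*a)
u(P, A) = -20 + P + 1/(6 + A) - 5*A (u(P, A) = (1/(6 + A) + P) + (-20 - 5*A) = (P + 1/(6 + A)) + (-20 - 5*A) = -20 + P + 1/(6 + A) - 5*A)
u(19, -21)*(-118 - 399) = ((-119 - 50*(-21) - 5*(-21)² + 6*19 - 21*19)/(6 - 21))*(-118 - 399) = ((-119 + 1050 - 5*441 + 114 - 399)/(-15))*(-517) = -(-119 + 1050 - 2205 + 114 - 399)/15*(-517) = -1/15*(-1559)*(-517) = (1559/15)*(-517) = -806003/15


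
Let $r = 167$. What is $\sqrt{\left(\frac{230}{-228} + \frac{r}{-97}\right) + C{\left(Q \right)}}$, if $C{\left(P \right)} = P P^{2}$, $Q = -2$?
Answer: $\frac{i \sqrt{1312109106}}{11058} \approx 3.2757 i$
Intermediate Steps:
$C{\left(P \right)} = P^{3}$
$\sqrt{\left(\frac{230}{-228} + \frac{r}{-97}\right) + C{\left(Q \right)}} = \sqrt{\left(\frac{230}{-228} + \frac{167}{-97}\right) + \left(-2\right)^{3}} = \sqrt{\left(230 \left(- \frac{1}{228}\right) + 167 \left(- \frac{1}{97}\right)\right) - 8} = \sqrt{\left(- \frac{115}{114} - \frac{167}{97}\right) - 8} = \sqrt{- \frac{30193}{11058} - 8} = \sqrt{- \frac{118657}{11058}} = \frac{i \sqrt{1312109106}}{11058}$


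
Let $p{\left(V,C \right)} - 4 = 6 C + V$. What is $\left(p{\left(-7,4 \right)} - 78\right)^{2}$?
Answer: $3249$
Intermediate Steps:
$p{\left(V,C \right)} = 4 + V + 6 C$ ($p{\left(V,C \right)} = 4 + \left(6 C + V\right) = 4 + \left(V + 6 C\right) = 4 + V + 6 C$)
$\left(p{\left(-7,4 \right)} - 78\right)^{2} = \left(\left(4 - 7 + 6 \cdot 4\right) - 78\right)^{2} = \left(\left(4 - 7 + 24\right) - 78\right)^{2} = \left(21 - 78\right)^{2} = \left(-57\right)^{2} = 3249$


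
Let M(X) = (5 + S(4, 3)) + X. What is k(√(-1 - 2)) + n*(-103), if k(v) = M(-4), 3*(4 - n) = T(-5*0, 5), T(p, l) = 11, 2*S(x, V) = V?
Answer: -191/6 ≈ -31.833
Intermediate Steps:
S(x, V) = V/2
n = ⅓ (n = 4 - ⅓*11 = 4 - 11/3 = ⅓ ≈ 0.33333)
M(X) = 13/2 + X (M(X) = (5 + (½)*3) + X = (5 + 3/2) + X = 13/2 + X)
k(v) = 5/2 (k(v) = 13/2 - 4 = 5/2)
k(√(-1 - 2)) + n*(-103) = 5/2 + (⅓)*(-103) = 5/2 - 103/3 = -191/6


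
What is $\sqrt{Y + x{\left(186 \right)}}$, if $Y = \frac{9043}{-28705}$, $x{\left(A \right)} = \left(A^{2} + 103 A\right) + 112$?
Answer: $\frac{\sqrt{44384086849335}}{28705} \approx 232.09$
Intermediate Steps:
$x{\left(A \right)} = 112 + A^{2} + 103 A$
$Y = - \frac{9043}{28705}$ ($Y = 9043 \left(- \frac{1}{28705}\right) = - \frac{9043}{28705} \approx -0.31503$)
$\sqrt{Y + x{\left(186 \right)}} = \sqrt{- \frac{9043}{28705} + \left(112 + 186^{2} + 103 \cdot 186\right)} = \sqrt{- \frac{9043}{28705} + \left(112 + 34596 + 19158\right)} = \sqrt{- \frac{9043}{28705} + 53866} = \sqrt{\frac{1546214487}{28705}} = \frac{\sqrt{44384086849335}}{28705}$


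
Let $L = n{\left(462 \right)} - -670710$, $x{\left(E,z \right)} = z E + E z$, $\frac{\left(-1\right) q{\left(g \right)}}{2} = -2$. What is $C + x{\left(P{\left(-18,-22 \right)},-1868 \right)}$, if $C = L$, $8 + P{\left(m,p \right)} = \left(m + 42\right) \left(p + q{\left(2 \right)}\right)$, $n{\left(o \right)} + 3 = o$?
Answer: $2315009$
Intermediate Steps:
$q{\left(g \right)} = 4$ ($q{\left(g \right)} = \left(-2\right) \left(-2\right) = 4$)
$n{\left(o \right)} = -3 + o$
$P{\left(m,p \right)} = -8 + \left(4 + p\right) \left(42 + m\right)$ ($P{\left(m,p \right)} = -8 + \left(m + 42\right) \left(p + 4\right) = -8 + \left(42 + m\right) \left(4 + p\right) = -8 + \left(4 + p\right) \left(42 + m\right)$)
$x{\left(E,z \right)} = 2 E z$ ($x{\left(E,z \right)} = E z + E z = 2 E z$)
$L = 671169$ ($L = \left(-3 + 462\right) - -670710 = 459 + 670710 = 671169$)
$C = 671169$
$C + x{\left(P{\left(-18,-22 \right)},-1868 \right)} = 671169 + 2 \left(160 + 4 \left(-18\right) + 42 \left(-22\right) - -396\right) \left(-1868\right) = 671169 + 2 \left(160 - 72 - 924 + 396\right) \left(-1868\right) = 671169 + 2 \left(-440\right) \left(-1868\right) = 671169 + 1643840 = 2315009$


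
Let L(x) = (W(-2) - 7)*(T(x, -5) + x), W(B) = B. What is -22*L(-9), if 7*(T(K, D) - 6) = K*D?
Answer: 4752/7 ≈ 678.86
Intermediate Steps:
T(K, D) = 6 + D*K/7 (T(K, D) = 6 + (K*D)/7 = 6 + (D*K)/7 = 6 + D*K/7)
L(x) = -54 - 18*x/7 (L(x) = (-2 - 7)*((6 + (⅐)*(-5)*x) + x) = -9*((6 - 5*x/7) + x) = -9*(6 + 2*x/7) = -54 - 18*x/7)
-22*L(-9) = -22*(-54 - 18/7*(-9)) = -22*(-54 + 162/7) = -22*(-216/7) = 4752/7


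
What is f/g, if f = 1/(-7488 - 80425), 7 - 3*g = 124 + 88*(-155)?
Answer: -3/1188847499 ≈ -2.5235e-9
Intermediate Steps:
g = 13523/3 (g = 7/3 - (124 + 88*(-155))/3 = 7/3 - (124 - 13640)/3 = 7/3 - 1/3*(-13516) = 7/3 + 13516/3 = 13523/3 ≈ 4507.7)
f = -1/87913 (f = 1/(-87913) = -1/87913 ≈ -1.1375e-5)
f/g = -1/(87913*13523/3) = -1/87913*3/13523 = -3/1188847499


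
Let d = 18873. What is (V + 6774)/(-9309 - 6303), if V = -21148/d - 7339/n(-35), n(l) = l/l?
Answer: 10684393/294645276 ≈ 0.036262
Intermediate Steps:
n(l) = 1
V = -138530095/18873 (V = -21148/18873 - 7339/1 = -21148*1/18873 - 7339*1 = -21148/18873 - 7339 = -138530095/18873 ≈ -7340.1)
(V + 6774)/(-9309 - 6303) = (-138530095/18873 + 6774)/(-9309 - 6303) = -10684393/18873/(-15612) = -10684393/18873*(-1/15612) = 10684393/294645276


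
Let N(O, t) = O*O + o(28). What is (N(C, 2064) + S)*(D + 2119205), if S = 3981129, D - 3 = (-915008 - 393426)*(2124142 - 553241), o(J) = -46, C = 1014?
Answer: -10296163024235025454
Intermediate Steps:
N(O, t) = -46 + O² (N(O, t) = O*O - 46 = O² - 46 = -46 + O²)
D = -2055420279031 (D = 3 + (-915008 - 393426)*(2124142 - 553241) = 3 - 1308434*1570901 = 3 - 2055420279034 = -2055420279031)
(N(C, 2064) + S)*(D + 2119205) = ((-46 + 1014²) + 3981129)*(-2055420279031 + 2119205) = ((-46 + 1028196) + 3981129)*(-2055418159826) = (1028150 + 3981129)*(-2055418159826) = 5009279*(-2055418159826) = -10296163024235025454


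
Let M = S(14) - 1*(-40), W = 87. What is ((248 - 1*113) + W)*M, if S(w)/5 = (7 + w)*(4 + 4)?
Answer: 195360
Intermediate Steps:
S(w) = 280 + 40*w (S(w) = 5*((7 + w)*(4 + 4)) = 5*((7 + w)*8) = 5*(56 + 8*w) = 280 + 40*w)
M = 880 (M = (280 + 40*14) - 1*(-40) = (280 + 560) + 40 = 840 + 40 = 880)
((248 - 1*113) + W)*M = ((248 - 1*113) + 87)*880 = ((248 - 113) + 87)*880 = (135 + 87)*880 = 222*880 = 195360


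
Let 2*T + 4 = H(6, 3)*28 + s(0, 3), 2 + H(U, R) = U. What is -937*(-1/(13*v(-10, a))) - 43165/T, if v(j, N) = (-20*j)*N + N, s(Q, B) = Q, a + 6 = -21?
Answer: -112792019/141102 ≈ -799.37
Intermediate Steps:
a = -27 (a = -6 - 21 = -27)
H(U, R) = -2 + U
v(j, N) = N - 20*N*j (v(j, N) = -20*N*j + N = N - 20*N*j)
T = 54 (T = -2 + ((-2 + 6)*28 + 0)/2 = -2 + (4*28 + 0)/2 = -2 + (112 + 0)/2 = -2 + (½)*112 = -2 + 56 = 54)
-937*(-1/(13*v(-10, a))) - 43165/T = -937*1/(351*(1 - 20*(-10))) - 43165/54 = -937*1/(351*(1 + 200)) - 43165*1/54 = -937/(-27*201*(-13)) - 43165/54 = -937/((-5427*(-13))) - 43165/54 = -937/70551 - 43165/54 = -112792019/141102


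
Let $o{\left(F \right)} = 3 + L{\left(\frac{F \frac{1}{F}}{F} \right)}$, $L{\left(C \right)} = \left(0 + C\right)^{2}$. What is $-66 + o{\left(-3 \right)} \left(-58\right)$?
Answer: $- \frac{2218}{9} \approx -246.44$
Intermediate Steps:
$L{\left(C \right)} = C^{2}$
$o{\left(F \right)} = 3 + \frac{1}{F^{2}}$ ($o{\left(F \right)} = 3 + \left(\frac{F \frac{1}{F}}{F}\right)^{2} = 3 + \left(1 \frac{1}{F}\right)^{2} = 3 + \left(\frac{1}{F}\right)^{2} = 3 + \frac{1}{F^{2}}$)
$-66 + o{\left(-3 \right)} \left(-58\right) = -66 + \left(3 + \frac{1}{9}\right) \left(-58\right) = -66 + \frac{28}{9} \left(-58\right) = -66 - \frac{1624}{9} = - \frac{2218}{9}$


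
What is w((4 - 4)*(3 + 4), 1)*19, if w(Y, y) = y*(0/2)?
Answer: 0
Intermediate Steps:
w(Y, y) = 0 (w(Y, y) = y*(0*(1/2)) = y*0 = 0)
w((4 - 4)*(3 + 4), 1)*19 = 0*19 = 0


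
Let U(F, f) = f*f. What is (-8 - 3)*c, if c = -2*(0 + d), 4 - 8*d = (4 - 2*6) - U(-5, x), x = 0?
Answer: 33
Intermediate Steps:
U(F, f) = f²
d = 3/2 (d = ½ - ((4 - 2*6) - 1*0²)/8 = ½ - ((4 - 12) - 1*0)/8 = ½ - (-8 + 0)/8 = ½ - ⅛*(-8) = ½ + 1 = 3/2 ≈ 1.5000)
c = -3 (c = -2*(0 + 3/2) = -2*3/2 = -3)
(-8 - 3)*c = (-8 - 3)*(-3) = -11*(-3) = 33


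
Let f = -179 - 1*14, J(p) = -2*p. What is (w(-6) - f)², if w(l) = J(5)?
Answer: 33489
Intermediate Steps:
w(l) = -10 (w(l) = -2*5 = -10)
f = -193 (f = -179 - 14 = -193)
(w(-6) - f)² = (-10 - 1*(-193))² = (-10 + 193)² = 183² = 33489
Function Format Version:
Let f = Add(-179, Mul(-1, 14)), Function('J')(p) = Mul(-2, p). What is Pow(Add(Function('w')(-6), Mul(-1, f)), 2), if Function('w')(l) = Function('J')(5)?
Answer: 33489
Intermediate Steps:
Function('w')(l) = -10 (Function('w')(l) = Mul(-2, 5) = -10)
f = -193 (f = Add(-179, -14) = -193)
Pow(Add(Function('w')(-6), Mul(-1, f)), 2) = Pow(Add(-10, Mul(-1, -193)), 2) = Pow(Add(-10, 193), 2) = Pow(183, 2) = 33489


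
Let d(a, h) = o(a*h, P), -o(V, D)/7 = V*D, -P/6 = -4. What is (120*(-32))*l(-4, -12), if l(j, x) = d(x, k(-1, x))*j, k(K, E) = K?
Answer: -30965760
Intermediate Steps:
P = 24 (P = -6*(-4) = 24)
o(V, D) = -7*D*V (o(V, D) = -7*V*D = -7*D*V)
d(a, h) = -168*a*h (d(a, h) = -7*24*a*h = -168*a*h)
l(j, x) = 168*j*x (l(j, x) = (-168*x*(-1))*j = (168*x)*j = 168*j*x)
(120*(-32))*l(-4, -12) = (120*(-32))*(168*(-4)*(-12)) = -3840*8064 = -30965760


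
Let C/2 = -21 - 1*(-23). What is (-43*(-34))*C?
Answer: 5848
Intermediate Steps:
C = 4 (C = 2*(-21 - 1*(-23)) = 2*(-21 + 23) = 2*2 = 4)
(-43*(-34))*C = -43*(-34)*4 = 1462*4 = 5848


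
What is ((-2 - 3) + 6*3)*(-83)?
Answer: -1079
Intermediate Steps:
((-2 - 3) + 6*3)*(-83) = (-5 + 18)*(-83) = 13*(-83) = -1079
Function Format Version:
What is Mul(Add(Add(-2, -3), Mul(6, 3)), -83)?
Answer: -1079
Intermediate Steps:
Mul(Add(Add(-2, -3), Mul(6, 3)), -83) = Mul(Add(-5, 18), -83) = Mul(13, -83) = -1079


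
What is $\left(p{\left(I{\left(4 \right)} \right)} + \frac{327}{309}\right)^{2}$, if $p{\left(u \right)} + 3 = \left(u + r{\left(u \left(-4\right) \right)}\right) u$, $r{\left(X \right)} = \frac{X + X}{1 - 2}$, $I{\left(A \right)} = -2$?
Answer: $\frac{12306064}{10609} \approx 1160.0$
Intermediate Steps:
$r{\left(X \right)} = - 2 X$ ($r{\left(X \right)} = \frac{2 X}{-1} = 2 X \left(-1\right) = - 2 X$)
$p{\left(u \right)} = -3 + 9 u^{2}$ ($p{\left(u \right)} = -3 + \left(u - 2 u \left(-4\right)\right) u = -3 + \left(u - 2 \left(- 4 u\right)\right) u = -3 + \left(u + 8 u\right) u = -3 + 9 u u = -3 + 9 u^{2}$)
$\left(p{\left(I{\left(4 \right)} \right)} + \frac{327}{309}\right)^{2} = \left(\left(-3 + 9 \left(-2\right)^{2}\right) + \frac{327}{309}\right)^{2} = \left(\left(-3 + 9 \cdot 4\right) + 327 \cdot \frac{1}{309}\right)^{2} = \left(\left(-3 + 36\right) + \frac{109}{103}\right)^{2} = \left(33 + \frac{109}{103}\right)^{2} = \left(\frac{3508}{103}\right)^{2} = \frac{12306064}{10609}$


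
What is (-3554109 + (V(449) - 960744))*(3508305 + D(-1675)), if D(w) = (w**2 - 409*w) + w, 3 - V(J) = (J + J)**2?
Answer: -37234570251820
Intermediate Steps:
V(J) = 3 - 4*J**2 (V(J) = 3 - (J + J)**2 = 3 - (2*J)**2 = 3 - 4*J**2)
D(w) = w**2 - 408*w
(-3554109 + (V(449) - 960744))*(3508305 + D(-1675)) = (-3554109 + ((3 - 4*449**2) - 960744))*(3508305 - 1675*(-408 - 1675)) = (-3554109 + ((3 - 4*201601) - 960744))*(3508305 - 1675*(-2083)) = (-3554109 + ((3 - 806404) - 960744))*(3508305 + 3489025) = (-3554109 + (-806401 - 960744))*6997330 = (-3554109 - 1767145)*6997330 = -5321254*6997330 = -37234570251820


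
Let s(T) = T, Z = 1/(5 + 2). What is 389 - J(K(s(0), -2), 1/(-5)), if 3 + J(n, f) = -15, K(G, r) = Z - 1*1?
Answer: 407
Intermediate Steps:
Z = ⅐ (Z = 1/7 = ⅐ ≈ 0.14286)
K(G, r) = -6/7 (K(G, r) = ⅐ - 1*1 = ⅐ - 1 = -6/7)
J(n, f) = -18 (J(n, f) = -3 - 15 = -18)
389 - J(K(s(0), -2), 1/(-5)) = 389 - 1*(-18) = 389 + 18 = 407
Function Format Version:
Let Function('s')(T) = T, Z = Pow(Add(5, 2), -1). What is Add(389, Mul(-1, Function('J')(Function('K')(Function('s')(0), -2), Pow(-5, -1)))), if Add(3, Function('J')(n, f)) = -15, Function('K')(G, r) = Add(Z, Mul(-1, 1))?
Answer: 407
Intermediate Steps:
Z = Rational(1, 7) (Z = Pow(7, -1) = Rational(1, 7) ≈ 0.14286)
Function('K')(G, r) = Rational(-6, 7) (Function('K')(G, r) = Add(Rational(1, 7), Mul(-1, 1)) = Add(Rational(1, 7), -1) = Rational(-6, 7))
Function('J')(n, f) = -18 (Function('J')(n, f) = Add(-3, -15) = -18)
Add(389, Mul(-1, Function('J')(Function('K')(Function('s')(0), -2), Pow(-5, -1)))) = Add(389, Mul(-1, -18)) = Add(389, 18) = 407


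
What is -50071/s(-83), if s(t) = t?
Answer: 50071/83 ≈ 603.26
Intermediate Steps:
-50071/s(-83) = -50071/(-83) = -50071*(-1/83) = 50071/83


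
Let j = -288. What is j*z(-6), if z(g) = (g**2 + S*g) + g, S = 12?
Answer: 12096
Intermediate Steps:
z(g) = g**2 + 13*g (z(g) = (g**2 + 12*g) + g = g**2 + 13*g)
j*z(-6) = -(-1728)*(13 - 6) = -(-1728)*7 = -288*(-42) = 12096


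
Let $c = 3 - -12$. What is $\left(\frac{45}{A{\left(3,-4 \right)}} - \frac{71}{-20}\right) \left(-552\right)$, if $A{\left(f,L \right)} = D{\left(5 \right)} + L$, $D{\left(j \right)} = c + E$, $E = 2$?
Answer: $- \frac{251574}{65} \approx -3870.4$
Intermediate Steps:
$c = 15$ ($c = 3 + 12 = 15$)
$D{\left(j \right)} = 17$ ($D{\left(j \right)} = 15 + 2 = 17$)
$A{\left(f,L \right)} = 17 + L$
$\left(\frac{45}{A{\left(3,-4 \right)}} - \frac{71}{-20}\right) \left(-552\right) = \left(\frac{45}{17 - 4} - \frac{71}{-20}\right) \left(-552\right) = \left(\frac{45}{13} - - \frac{71}{20}\right) \left(-552\right) = \left(45 \cdot \frac{1}{13} + \frac{71}{20}\right) \left(-552\right) = \left(\frac{45}{13} + \frac{71}{20}\right) \left(-552\right) = \frac{1823}{260} \left(-552\right) = - \frac{251574}{65}$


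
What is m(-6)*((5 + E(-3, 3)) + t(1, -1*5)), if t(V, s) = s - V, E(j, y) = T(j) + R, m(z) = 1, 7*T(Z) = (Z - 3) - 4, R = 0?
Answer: -17/7 ≈ -2.4286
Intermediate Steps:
T(Z) = -1 + Z/7 (T(Z) = ((Z - 3) - 4)/7 = ((-3 + Z) - 4)/7 = (-7 + Z)/7 = -1 + Z/7)
E(j, y) = -1 + j/7 (E(j, y) = (-1 + j/7) + 0 = -1 + j/7)
m(-6)*((5 + E(-3, 3)) + t(1, -1*5)) = 1*((5 + (-1 + (1/7)*(-3))) + (-1*5 - 1*1)) = 1*((5 + (-1 - 3/7)) + (-5 - 1)) = 1*((5 - 10/7) - 6) = 1*(25/7 - 6) = 1*(-17/7) = -17/7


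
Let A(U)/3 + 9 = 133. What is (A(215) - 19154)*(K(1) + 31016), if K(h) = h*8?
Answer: -582692768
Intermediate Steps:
A(U) = 372 (A(U) = -27 + 3*133 = -27 + 399 = 372)
K(h) = 8*h
(A(215) - 19154)*(K(1) + 31016) = (372 - 19154)*(8*1 + 31016) = -18782*(8 + 31016) = -18782*31024 = -582692768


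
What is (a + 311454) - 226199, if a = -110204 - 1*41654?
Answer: -66603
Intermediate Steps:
a = -151858 (a = -110204 - 41654 = -151858)
(a + 311454) - 226199 = (-151858 + 311454) - 226199 = 159596 - 226199 = -66603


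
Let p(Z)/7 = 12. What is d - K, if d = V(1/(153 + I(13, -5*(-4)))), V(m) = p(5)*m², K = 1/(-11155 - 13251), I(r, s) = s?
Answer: 2080033/730447174 ≈ 0.0028476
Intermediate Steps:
p(Z) = 84 (p(Z) = 7*12 = 84)
K = -1/24406 (K = 1/(-24406) = -1/24406 ≈ -4.0974e-5)
V(m) = 84*m²
d = 84/29929 (d = 84*(1/(153 - 5*(-4)))² = 84*(1/(153 + 20))² = 84*(1/173)² = 84*(1/29929) = 84/29929 ≈ 0.0028066)
d - K = 84/29929 - 1*(-1/24406) = 84/29929 + 1/24406 = 2080033/730447174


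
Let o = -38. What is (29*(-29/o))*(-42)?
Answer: -17661/19 ≈ -929.53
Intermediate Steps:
(29*(-29/o))*(-42) = (29*(-29/(-38)))*(-42) = (29*(-29*(-1/38)))*(-42) = (29*(29/38))*(-42) = (841/38)*(-42) = -17661/19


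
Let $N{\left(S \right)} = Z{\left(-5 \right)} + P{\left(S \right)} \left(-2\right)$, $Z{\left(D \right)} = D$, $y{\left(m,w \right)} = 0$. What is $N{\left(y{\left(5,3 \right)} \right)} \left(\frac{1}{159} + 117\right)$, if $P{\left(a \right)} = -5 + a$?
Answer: $\frac{93020}{159} \approx 585.03$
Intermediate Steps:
$N{\left(S \right)} = 5 - 2 S$ ($N{\left(S \right)} = -5 + \left(-5 + S\right) \left(-2\right) = -5 - \left(-10 + 2 S\right) = 5 - 2 S$)
$N{\left(y{\left(5,3 \right)} \right)} \left(\frac{1}{159} + 117\right) = \left(5 - 0\right) \left(\frac{1}{159} + 117\right) = \left(5 + 0\right) \left(\frac{1}{159} + 117\right) = 5 \cdot \frac{18604}{159} = \frac{93020}{159}$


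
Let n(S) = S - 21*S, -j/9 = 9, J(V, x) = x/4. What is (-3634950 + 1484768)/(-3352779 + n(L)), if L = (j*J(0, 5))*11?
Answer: 1075091/1665252 ≈ 0.64560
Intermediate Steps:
J(V, x) = x/4 (J(V, x) = x*(¼) = x/4)
j = -81 (j = -9*9 = -81)
L = -4455/4 (L = -81*5/4*11 = -405/4*11 = -4455/4 ≈ -1113.8)
n(S) = -20*S
(-3634950 + 1484768)/(-3352779 + n(L)) = (-3634950 + 1484768)/(-3352779 - 20*(-4455/4)) = -2150182/(-3352779 + 22275) = -2150182/(-3330504) = -2150182*(-1/3330504) = 1075091/1665252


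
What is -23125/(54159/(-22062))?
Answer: 170061250/18053 ≈ 9420.1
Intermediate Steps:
-23125/(54159/(-22062)) = -23125/(54159*(-1/22062)) = -23125/(-18053/7354) = -23125*(-7354/18053) = 170061250/18053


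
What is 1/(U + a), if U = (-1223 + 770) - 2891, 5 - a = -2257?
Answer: -1/1082 ≈ -0.00092421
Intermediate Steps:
a = 2262 (a = 5 - 1*(-2257) = 5 + 2257 = 2262)
U = -3344 (U = -453 - 2891 = -3344)
1/(U + a) = 1/(-3344 + 2262) = 1/(-1082) = -1/1082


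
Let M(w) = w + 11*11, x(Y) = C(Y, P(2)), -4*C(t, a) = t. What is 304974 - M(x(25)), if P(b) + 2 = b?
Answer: 1219437/4 ≈ 3.0486e+5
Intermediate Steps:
P(b) = -2 + b
C(t, a) = -t/4
x(Y) = -Y/4
M(w) = 121 + w (M(w) = w + 121 = 121 + w)
304974 - M(x(25)) = 304974 - (121 - ¼*25) = 304974 - (121 - 25/4) = 304974 - 1*459/4 = 304974 - 459/4 = 1219437/4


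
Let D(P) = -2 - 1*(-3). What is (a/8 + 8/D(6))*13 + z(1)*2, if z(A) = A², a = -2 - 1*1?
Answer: 809/8 ≈ 101.13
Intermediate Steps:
a = -3 (a = -2 - 1 = -3)
D(P) = 1 (D(P) = -2 + 3 = 1)
(a/8 + 8/D(6))*13 + z(1)*2 = (-3/8 + 8/1)*13 + 1²*2 = (-3*⅛ + 8*1)*13 + 1*2 = (-3/8 + 8)*13 + 2 = (61/8)*13 + 2 = 793/8 + 2 = 809/8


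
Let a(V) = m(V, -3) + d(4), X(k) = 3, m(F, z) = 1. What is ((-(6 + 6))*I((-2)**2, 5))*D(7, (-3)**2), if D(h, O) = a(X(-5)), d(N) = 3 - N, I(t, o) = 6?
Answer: 0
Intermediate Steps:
a(V) = 0 (a(V) = 1 + (3 - 1*4) = 1 + (3 - 4) = 1 - 1 = 0)
D(h, O) = 0
((-(6 + 6))*I((-2)**2, 5))*D(7, (-3)**2) = (-(6 + 6)*6)*0 = (-1*12*6)*0 = -12*6*0 = -72*0 = 0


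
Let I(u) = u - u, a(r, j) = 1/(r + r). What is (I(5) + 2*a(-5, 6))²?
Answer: 1/25 ≈ 0.040000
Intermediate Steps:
a(r, j) = 1/(2*r)
I(u) = 0
(I(5) + 2*a(-5, 6))² = (0 + 2*((½)/(-5)))² = (0 + 2*((½)*(-⅕)))² = (0 + 2*(-⅒))² = (0 - ⅕)² = (-⅕)² = 1/25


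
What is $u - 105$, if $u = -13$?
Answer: $-118$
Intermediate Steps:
$u - 105 = -13 - 105 = -118$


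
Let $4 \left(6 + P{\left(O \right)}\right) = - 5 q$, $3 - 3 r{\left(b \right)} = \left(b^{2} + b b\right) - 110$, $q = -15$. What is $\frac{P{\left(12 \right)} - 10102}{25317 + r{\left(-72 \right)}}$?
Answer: $- \frac{121071}{262784} \approx -0.46072$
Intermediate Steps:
$r{\left(b \right)} = \frac{113}{3} - \frac{2 b^{2}}{3}$ ($r{\left(b \right)} = 1 - \frac{\left(b^{2} + b b\right) - 110}{3} = 1 - \frac{\left(b^{2} + b^{2}\right) - 110}{3} = 1 - \frac{2 b^{2} - 110}{3} = 1 - \frac{-110 + 2 b^{2}}{3} = 1 - \left(- \frac{110}{3} + \frac{2 b^{2}}{3}\right) = \frac{113}{3} - \frac{2 b^{2}}{3}$)
$P{\left(O \right)} = \frac{51}{4}$ ($P{\left(O \right)} = -6 + \frac{\left(-5\right) \left(-15\right)}{4} = -6 + \frac{1}{4} \cdot 75 = -6 + \frac{75}{4} = \frac{51}{4}$)
$\frac{P{\left(12 \right)} - 10102}{25317 + r{\left(-72 \right)}} = \frac{\frac{51}{4} - 10102}{25317 + \left(\frac{113}{3} - \frac{2 \left(-72\right)^{2}}{3}\right)} = - \frac{40357}{4 \left(25317 + \left(\frac{113}{3} - 3456\right)\right)} = - \frac{40357}{4 \left(25317 - \frac{10255}{3}\right)} = - \frac{40357}{4 \cdot \frac{65696}{3}} = \left(- \frac{40357}{4}\right) \frac{3}{65696} = - \frac{121071}{262784}$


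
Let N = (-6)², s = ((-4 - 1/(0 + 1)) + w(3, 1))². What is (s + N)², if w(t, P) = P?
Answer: 2704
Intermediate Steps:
s = 16 (s = ((-4 - 1/(0 + 1)) + 1)² = ((-4 - 1/1) + 1)² = ((-4 + 1*(-1)) + 1)² = ((-4 - 1) + 1)² = (-5 + 1)² = (-4)² = 16)
N = 36
(s + N)² = (16 + 36)² = 52² = 2704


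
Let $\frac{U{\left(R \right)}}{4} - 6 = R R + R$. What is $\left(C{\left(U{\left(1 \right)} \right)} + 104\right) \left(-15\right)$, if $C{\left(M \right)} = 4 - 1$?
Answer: $-1605$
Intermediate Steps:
$U{\left(R \right)} = 24 + 4 R + 4 R^{2}$ ($U{\left(R \right)} = 24 + 4 \left(R R + R\right) = 24 + 4 \left(R^{2} + R\right) = 24 + 4 \left(R + R^{2}\right) = 24 + \left(4 R + 4 R^{2}\right) = 24 + 4 R + 4 R^{2}$)
$C{\left(M \right)} = 3$ ($C{\left(M \right)} = 4 - 1 = 3$)
$\left(C{\left(U{\left(1 \right)} \right)} + 104\right) \left(-15\right) = \left(3 + 104\right) \left(-15\right) = 107 \left(-15\right) = -1605$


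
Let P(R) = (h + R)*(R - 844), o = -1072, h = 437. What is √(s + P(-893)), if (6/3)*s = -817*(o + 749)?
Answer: 7*√75430/2 ≈ 961.26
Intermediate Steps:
P(R) = (-844 + R)*(437 + R) (P(R) = (437 + R)*(R - 844) = (437 + R)*(-844 + R) = (-844 + R)*(437 + R))
s = 263891/2 (s = (-817*(-1072 + 749))/2 = (-817*(-323))/2 = (½)*263891 = 263891/2 ≈ 1.3195e+5)
√(s + P(-893)) = √(263891/2 + (-368828 + (-893)² - 407*(-893))) = √(263891/2 + (-368828 + 797449 + 363451)) = √(263891/2 + 792072) = √(1848035/2) = 7*√75430/2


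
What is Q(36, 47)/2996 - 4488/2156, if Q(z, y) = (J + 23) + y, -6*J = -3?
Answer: -86325/41944 ≈ -2.0581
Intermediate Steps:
J = ½ (J = -⅙*(-3) = ½ ≈ 0.50000)
Q(z, y) = 47/2 + y (Q(z, y) = (½ + 23) + y = 47/2 + y)
Q(36, 47)/2996 - 4488/2156 = (47/2 + 47)/2996 - 4488/2156 = (141/2)*(1/2996) - 4488*1/2156 = 141/5992 - 102/49 = -86325/41944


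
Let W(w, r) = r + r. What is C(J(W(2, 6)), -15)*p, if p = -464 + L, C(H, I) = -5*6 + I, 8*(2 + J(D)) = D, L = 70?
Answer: 17730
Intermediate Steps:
W(w, r) = 2*r
J(D) = -2 + D/8
C(H, I) = -30 + I
p = -394 (p = -464 + 70 = -394)
C(J(W(2, 6)), -15)*p = (-30 - 15)*(-394) = -45*(-394) = 17730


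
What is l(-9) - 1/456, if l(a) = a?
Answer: -4105/456 ≈ -9.0022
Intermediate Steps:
l(-9) - 1/456 = -9 - 1/456 = -4105/456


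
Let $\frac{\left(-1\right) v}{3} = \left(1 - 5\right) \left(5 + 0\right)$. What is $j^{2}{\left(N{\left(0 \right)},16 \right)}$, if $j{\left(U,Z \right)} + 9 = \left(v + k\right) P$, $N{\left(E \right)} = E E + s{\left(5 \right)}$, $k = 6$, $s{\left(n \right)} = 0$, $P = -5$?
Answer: $114921$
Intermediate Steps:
$v = 60$ ($v = - 3 \left(1 - 5\right) \left(5 + 0\right) = - 3 \left(\left(-4\right) 5\right) = \left(-3\right) \left(-20\right) = 60$)
$N{\left(E \right)} = E^{2}$ ($N{\left(E \right)} = E E + 0 = E^{2} + 0 = E^{2}$)
$j{\left(U,Z \right)} = -339$ ($j{\left(U,Z \right)} = -9 + \left(60 + 6\right) \left(-5\right) = -9 + 66 \left(-5\right) = -9 - 330 = -339$)
$j^{2}{\left(N{\left(0 \right)},16 \right)} = \left(-339\right)^{2} = 114921$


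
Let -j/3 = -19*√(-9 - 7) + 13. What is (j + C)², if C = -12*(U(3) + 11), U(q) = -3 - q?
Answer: -42183 - 45144*I ≈ -42183.0 - 45144.0*I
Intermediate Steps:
j = -39 + 228*I (j = -3*(-19*√(-9 - 7) + 13) = -3*(-76*I + 13) = -3*(13 - 76*I) = -39 + 228*I ≈ -39.0 + 228.0*I)
C = -60 (C = -12*((-3 - 1*3) + 11) = -12*((-3 - 3) + 11) = -12*(-6 + 11) = -12*5 = -60)
(j + C)² = ((-39 + 228*I) - 60)² = (-99 + 228*I)²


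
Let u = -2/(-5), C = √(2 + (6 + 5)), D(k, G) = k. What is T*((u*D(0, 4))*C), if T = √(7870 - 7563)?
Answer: 0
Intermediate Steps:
C = √13 (C = √(2 + 11) = √13 ≈ 3.6056)
T = √307 ≈ 17.521
u = ⅖ (u = -2*(-⅕) = ⅖ ≈ 0.40000)
T*((u*D(0, 4))*C) = √307*(((⅖)*0)*√13) = √307*(0*√13) = √307*0 = 0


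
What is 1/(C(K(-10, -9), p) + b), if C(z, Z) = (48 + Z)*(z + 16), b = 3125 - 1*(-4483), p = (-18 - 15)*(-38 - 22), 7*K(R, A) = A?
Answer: 7/262140 ≈ 2.6703e-5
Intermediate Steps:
K(R, A) = A/7
p = 1980 (p = -33*(-60) = 1980)
b = 7608 (b = 3125 + 4483 = 7608)
C(z, Z) = (16 + z)*(48 + Z) (C(z, Z) = (48 + Z)*(16 + z) = (16 + z)*(48 + Z))
1/(C(K(-10, -9), p) + b) = 1/((768 + 16*1980 + 48*((⅐)*(-9)) + 1980*((⅐)*(-9))) + 7608) = 1/((768 + 31680 + 48*(-9/7) + 1980*(-9/7)) + 7608) = 1/((768 + 31680 - 432/7 - 17820/7) + 7608) = 1/(208884/7 + 7608) = 1/(262140/7) = 7/262140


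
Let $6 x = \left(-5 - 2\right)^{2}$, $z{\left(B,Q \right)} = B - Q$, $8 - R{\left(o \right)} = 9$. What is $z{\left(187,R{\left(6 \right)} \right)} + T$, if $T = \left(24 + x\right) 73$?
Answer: $\frac{15217}{6} \approx 2536.2$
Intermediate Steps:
$R{\left(o \right)} = -1$ ($R{\left(o \right)} = 8 - 9 = -1$)
$x = \frac{49}{6}$ ($x = \frac{\left(-5 - 2\right)^{2}}{6} = \frac{\left(-7\right)^{2}}{6} = \frac{1}{6} \cdot 49 = \frac{49}{6} \approx 8.1667$)
$T = \frac{14089}{6}$ ($T = \left(24 + \frac{49}{6}\right) 73 = \frac{193}{6} \cdot 73 = \frac{14089}{6} \approx 2348.2$)
$z{\left(187,R{\left(6 \right)} \right)} + T = \left(187 - -1\right) + \frac{14089}{6} = \left(187 + 1\right) + \frac{14089}{6} = 188 + \frac{14089}{6} = \frac{15217}{6}$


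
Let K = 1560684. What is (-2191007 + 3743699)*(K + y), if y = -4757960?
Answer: -4964384866992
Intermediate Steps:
(-2191007 + 3743699)*(K + y) = (-2191007 + 3743699)*(1560684 - 4757960) = 1552692*(-3197276) = -4964384866992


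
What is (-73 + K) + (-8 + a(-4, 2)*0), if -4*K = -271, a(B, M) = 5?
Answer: -53/4 ≈ -13.250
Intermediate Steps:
K = 271/4 (K = -¼*(-271) = 271/4 ≈ 67.750)
(-73 + K) + (-8 + a(-4, 2)*0) = (-73 + 271/4) + (-8 + 5*0) = -21/4 + (-8 + 0) = -21/4 - 8 = -53/4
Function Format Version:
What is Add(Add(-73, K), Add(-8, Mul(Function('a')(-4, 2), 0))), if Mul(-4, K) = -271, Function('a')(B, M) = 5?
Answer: Rational(-53, 4) ≈ -13.250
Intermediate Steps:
K = Rational(271, 4) (K = Mul(Rational(-1, 4), -271) = Rational(271, 4) ≈ 67.750)
Add(Add(-73, K), Add(-8, Mul(Function('a')(-4, 2), 0))) = Add(Add(-73, Rational(271, 4)), Add(-8, Mul(5, 0))) = Add(Rational(-21, 4), Add(-8, 0)) = Add(Rational(-21, 4), -8) = Rational(-53, 4)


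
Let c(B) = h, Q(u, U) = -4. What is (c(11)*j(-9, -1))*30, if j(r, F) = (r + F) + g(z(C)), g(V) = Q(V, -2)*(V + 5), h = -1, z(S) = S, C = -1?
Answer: 780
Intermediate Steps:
g(V) = -20 - 4*V (g(V) = -4*(V + 5) = -4*(5 + V) = -20 - 4*V)
j(r, F) = -16 + F + r (j(r, F) = (r + F) + (-20 - 4*(-1)) = (F + r) + (-20 + 4) = (F + r) - 16 = -16 + F + r)
c(B) = -1
(c(11)*j(-9, -1))*30 = -(-16 - 1 - 9)*30 = -1*(-26)*30 = 26*30 = 780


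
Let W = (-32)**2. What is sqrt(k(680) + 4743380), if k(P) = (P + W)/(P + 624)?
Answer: sqrt(126026897939)/163 ≈ 2177.9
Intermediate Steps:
W = 1024
k(P) = (1024 + P)/(624 + P) (k(P) = (P + 1024)/(P + 624) = (1024 + P)/(624 + P))
sqrt(k(680) + 4743380) = sqrt((1024 + 680)/(624 + 680) + 4743380) = sqrt(1704/1304 + 4743380) = sqrt((1/1304)*1704 + 4743380) = sqrt(213/163 + 4743380) = sqrt(773171153/163) = sqrt(126026897939)/163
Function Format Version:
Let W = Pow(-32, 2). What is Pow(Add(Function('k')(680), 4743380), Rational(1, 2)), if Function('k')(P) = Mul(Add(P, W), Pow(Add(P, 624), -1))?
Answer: Mul(Rational(1, 163), Pow(126026897939, Rational(1, 2))) ≈ 2177.9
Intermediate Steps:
W = 1024
Function('k')(P) = Mul(Pow(Add(624, P), -1), Add(1024, P)) (Function('k')(P) = Mul(Add(P, 1024), Pow(Add(P, 624), -1)) = Mul(Add(1024, P), Pow(Add(624, P), -1)) = Mul(Pow(Add(624, P), -1), Add(1024, P)))
Pow(Add(Function('k')(680), 4743380), Rational(1, 2)) = Pow(Add(Mul(Pow(Add(624, 680), -1), Add(1024, 680)), 4743380), Rational(1, 2)) = Pow(Add(Mul(Pow(1304, -1), 1704), 4743380), Rational(1, 2)) = Pow(Add(Mul(Rational(1, 1304), 1704), 4743380), Rational(1, 2)) = Pow(Add(Rational(213, 163), 4743380), Rational(1, 2)) = Pow(Rational(773171153, 163), Rational(1, 2)) = Mul(Rational(1, 163), Pow(126026897939, Rational(1, 2)))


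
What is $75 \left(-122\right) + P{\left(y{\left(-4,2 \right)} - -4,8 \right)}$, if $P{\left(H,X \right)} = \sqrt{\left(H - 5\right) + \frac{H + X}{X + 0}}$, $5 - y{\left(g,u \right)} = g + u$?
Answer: $-9150 + \frac{\sqrt{134}}{4} \approx -9147.1$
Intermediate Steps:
$y{\left(g,u \right)} = 5 - g - u$ ($y{\left(g,u \right)} = 5 - \left(g + u\right) = 5 - g - u$)
$P{\left(H,X \right)} = \sqrt{-5 + H + \frac{H + X}{X}}$ ($P{\left(H,X \right)} = \sqrt{\left(-5 + H\right) + \frac{H + X}{X}} = \sqrt{-5 + H + \frac{H + X}{X}}$)
$75 \left(-122\right) + P{\left(y{\left(-4,2 \right)} - -4,8 \right)} = 75 \left(-122\right) + \sqrt{-4 - -11 + \frac{\left(5 - -4 - 2\right) - -4}{8}} = -9150 + \sqrt{-4 + \left(\left(5 + 4 - 2\right) + 4\right) + \left(\left(5 + 4 - 2\right) + 4\right) \frac{1}{8}} = -9150 + \sqrt{-4 + \left(7 + 4\right) + \left(7 + 4\right) \frac{1}{8}} = -9150 + \sqrt{-4 + 11 + 11 \cdot \frac{1}{8}} = -9150 + \sqrt{-4 + 11 + \frac{11}{8}} = -9150 + \sqrt{\frac{67}{8}} = -9150 + \frac{\sqrt{134}}{4}$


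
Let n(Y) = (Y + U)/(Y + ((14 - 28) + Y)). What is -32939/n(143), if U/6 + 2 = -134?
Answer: 8959408/673 ≈ 13313.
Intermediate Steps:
U = -816 (U = -12 + 6*(-134) = -12 - 804 = -816)
n(Y) = (-816 + Y)/(-14 + 2*Y) (n(Y) = (Y - 816)/(Y + ((14 - 28) + Y)) = (-816 + Y)/(Y + (-14 + Y)) = (-816 + Y)/(-14 + 2*Y))
-32939/n(143) = -32939*2*(-7 + 143)/(-816 + 143) = -32939/((1/2)*(-673)/136) = -32939/((1/2)*(1/136)*(-673)) = -32939/(-673/272) = -32939*(-272/673) = 8959408/673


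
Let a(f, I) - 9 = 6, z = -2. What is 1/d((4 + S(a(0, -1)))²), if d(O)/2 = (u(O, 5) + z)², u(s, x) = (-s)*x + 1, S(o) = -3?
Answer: 1/72 ≈ 0.013889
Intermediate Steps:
a(f, I) = 15 (a(f, I) = 9 + 6 = 15)
u(s, x) = 1 - s*x (u(s, x) = -s*x + 1 = 1 - s*x)
d(O) = 2*(-1 - 5*O)² (d(O) = 2*((1 - 1*O*5) - 2)² = 2*((1 - 5*O) - 2)² = 2*(-1 - 5*O)²)
1/d((4 + S(a(0, -1)))²) = 1/(2*(1 + 5*(4 - 3)²)²) = 1/(2*(1 + 5*1²)²) = 1/(2*(1 + 5*1)²) = 1/(2*(1 + 5)²) = 1/(2*6²) = 1/(2*36) = 1/72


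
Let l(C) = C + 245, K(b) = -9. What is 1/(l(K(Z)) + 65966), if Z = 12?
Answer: 1/66202 ≈ 1.5105e-5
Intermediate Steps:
l(C) = 245 + C
1/(l(K(Z)) + 65966) = 1/((245 - 9) + 65966) = 1/(236 + 65966) = 1/66202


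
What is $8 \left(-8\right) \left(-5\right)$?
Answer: $320$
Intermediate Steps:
$8 \left(-8\right) \left(-5\right) = \left(-64\right) \left(-5\right) = 320$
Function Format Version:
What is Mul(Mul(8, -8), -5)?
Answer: 320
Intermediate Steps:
Mul(Mul(8, -8), -5) = Mul(-64, -5) = 320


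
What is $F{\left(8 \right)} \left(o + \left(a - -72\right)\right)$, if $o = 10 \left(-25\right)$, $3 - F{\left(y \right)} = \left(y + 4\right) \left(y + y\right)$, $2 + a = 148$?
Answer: $6048$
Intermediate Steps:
$a = 146$ ($a = -2 + 148 = 146$)
$F{\left(y \right)} = 3 - 2 y \left(4 + y\right)$ ($F{\left(y \right)} = 3 - \left(y + 4\right) \left(y + y\right) = 3 - \left(4 + y\right) 2 y = 3 - 2 y \left(4 + y\right)$)
$o = -250$
$F{\left(8 \right)} \left(o + \left(a - -72\right)\right) = \left(3 - 64 - 2 \cdot 8^{2}\right) \left(-250 + \left(146 - -72\right)\right) = \left(3 - 64 - 128\right) \left(-250 + \left(146 + 72\right)\right) = \left(3 - 64 - 128\right) \left(-250 + 218\right) = \left(-189\right) \left(-32\right) = 6048$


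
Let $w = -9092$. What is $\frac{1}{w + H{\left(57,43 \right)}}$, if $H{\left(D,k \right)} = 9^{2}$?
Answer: $- \frac{1}{9011} \approx -0.00011098$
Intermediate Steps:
$H{\left(D,k \right)} = 81$
$\frac{1}{w + H{\left(57,43 \right)}} = \frac{1}{-9092 + 81} = \frac{1}{-9011} = - \frac{1}{9011}$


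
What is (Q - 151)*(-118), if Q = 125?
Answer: 3068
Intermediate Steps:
(Q - 151)*(-118) = (125 - 151)*(-118) = -26*(-118) = 3068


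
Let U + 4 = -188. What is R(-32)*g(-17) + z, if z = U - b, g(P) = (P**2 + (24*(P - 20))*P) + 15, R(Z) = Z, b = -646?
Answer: -492346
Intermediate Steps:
U = -192 (U = -4 - 188 = -192)
g(P) = 15 + P**2 + P*(-480 + 24*P) (g(P) = (P**2 + (24*(-20 + P))*P) + 15 = (P**2 + (-480 + 24*P)*P) + 15 = (P**2 + P*(-480 + 24*P)) + 15 = 15 + P**2 + P*(-480 + 24*P))
z = 454 (z = -192 - 1*(-646) = -192 + 646 = 454)
R(-32)*g(-17) + z = -32*(15 - 480*(-17) + 25*(-17)**2) + 454 = -32*(15 + 8160 + 25*289) + 454 = -32*(15 + 8160 + 7225) + 454 = -32*15400 + 454 = -492800 + 454 = -492346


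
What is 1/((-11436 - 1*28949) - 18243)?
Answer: -1/58628 ≈ -1.7057e-5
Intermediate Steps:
1/((-11436 - 1*28949) - 18243) = 1/((-11436 - 28949) - 18243) = 1/(-40385 - 18243) = 1/(-58628) = -1/58628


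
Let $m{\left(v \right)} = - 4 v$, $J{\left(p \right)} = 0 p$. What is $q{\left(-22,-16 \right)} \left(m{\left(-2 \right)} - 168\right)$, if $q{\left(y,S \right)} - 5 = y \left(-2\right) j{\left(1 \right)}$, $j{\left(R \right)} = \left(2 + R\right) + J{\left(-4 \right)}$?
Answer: $-21920$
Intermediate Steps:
$J{\left(p \right)} = 0$
$j{\left(R \right)} = 2 + R$ ($j{\left(R \right)} = \left(2 + R\right) + 0 = 2 + R$)
$q{\left(y,S \right)} = 5 - 6 y$ ($q{\left(y,S \right)} = 5 + y \left(-2\right) \left(2 + 1\right) = 5 + - 2 y 3 = 5 - 6 y$)
$q{\left(-22,-16 \right)} \left(m{\left(-2 \right)} - 168\right) = \left(5 - -132\right) \left(\left(-4\right) \left(-2\right) - 168\right) = \left(5 + 132\right) \left(8 - 168\right) = 137 \left(-160\right) = -21920$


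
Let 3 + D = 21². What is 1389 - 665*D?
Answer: -289881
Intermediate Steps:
D = 438 (D = -3 + 21² = -3 + 441 = 438)
1389 - 665*D = 1389 - 665*438 = 1389 - 291270 = -289881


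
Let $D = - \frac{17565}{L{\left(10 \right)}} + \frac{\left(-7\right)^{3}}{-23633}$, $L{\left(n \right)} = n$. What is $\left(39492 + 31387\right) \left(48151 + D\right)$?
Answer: $\frac{155429362875117}{47266} \approx 3.2884 \cdot 10^{9}$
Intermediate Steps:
$D = - \frac{83022043}{47266}$ ($D = - \frac{17565}{10} + \frac{\left(-7\right)^{3}}{-23633} = \left(-17565\right) \frac{1}{10} - - \frac{343}{23633} = - \frac{3513}{2} + \frac{343}{23633} = - \frac{83022043}{47266} \approx -1756.5$)
$\left(39492 + 31387\right) \left(48151 + D\right) = \left(39492 + 31387\right) \left(48151 - \frac{83022043}{47266}\right) = 70879 \cdot \frac{2192883123}{47266} = \frac{155429362875117}{47266}$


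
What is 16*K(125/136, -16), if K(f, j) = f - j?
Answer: 4602/17 ≈ 270.71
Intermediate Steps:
16*K(125/136, -16) = 16*(125/136 - 1*(-16)) = 16*(125*(1/136) + 16) = 16*(125/136 + 16) = 16*(2301/136) = 4602/17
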